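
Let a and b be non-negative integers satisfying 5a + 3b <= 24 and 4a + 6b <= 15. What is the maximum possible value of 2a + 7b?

The continuous relaxation peaks at (0, 2.5) with value 17.50; rounding to a feasible lattice point costs some objective.
(a,b)=(0,2): 5·0+3·2=6≤24, 4·0+6·2=12≤15, objective 14.
(a,b)=(1,1): 5·1+3·1=8≤24, 4·1+6·1=10≤15, objective 9.
(a,b)=(0,1): 5·0+3·1=3≤24, 4·0+6·1=6≤15, objective 7.
Maximum is 14 at (a,b)=(0,2).

14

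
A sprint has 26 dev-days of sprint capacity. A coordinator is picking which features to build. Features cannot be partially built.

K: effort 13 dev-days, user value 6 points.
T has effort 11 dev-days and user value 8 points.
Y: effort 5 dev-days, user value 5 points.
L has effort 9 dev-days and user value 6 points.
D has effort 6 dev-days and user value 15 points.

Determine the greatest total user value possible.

29

Treat it as a binary knapsack problem.
Take T, L, and D: effort 11 + 9 + 6 = 26 ≤ 26, user value 8 + 6 + 15 = 29.
No other feasible combination does better.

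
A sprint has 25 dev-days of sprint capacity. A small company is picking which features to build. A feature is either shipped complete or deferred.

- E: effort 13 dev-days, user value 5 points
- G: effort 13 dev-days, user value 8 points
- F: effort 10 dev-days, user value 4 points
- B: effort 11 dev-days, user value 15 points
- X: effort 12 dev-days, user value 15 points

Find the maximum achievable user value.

30

Allowing fractional choices, the relaxed optimum would be about 31.2, but features are indivisible.
G + X: effort 13 + 12 = 25 ≤ 25, user value 8 + 15 = 23.
G + B: effort 13 + 11 = 24 ≤ 25, user value 8 + 15 = 23.
B + X: effort 11 + 12 = 23 ≤ 25, user value 15 + 15 = 30.
Best is B and X with total user value 30.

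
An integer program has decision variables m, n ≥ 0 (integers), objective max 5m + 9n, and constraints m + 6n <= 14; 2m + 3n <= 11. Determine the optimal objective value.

The continuous relaxation peaks at (2.67, 1.89) with value 30.33; rounding to a feasible lattice point costs some objective.
(m,n)=(4,1): 1·4+6·1=10≤14, 2·4+3·1=11≤11, objective 29.
(m,n)=(2,2): 1·2+6·2=14≤14, 2·2+3·2=10≤11, objective 28.
(m,n)=(5,0): 1·5+6·0=5≤14, 2·5+3·0=10≤11, objective 25.
No feasible integer point exceeds 29.

29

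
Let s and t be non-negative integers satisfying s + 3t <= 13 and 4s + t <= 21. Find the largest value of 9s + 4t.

(s,t)=(5,1): 1·5+3·1=8≤13, 4·5+1·1=21≤21, objective 49.
(s,t)=(4,3): 1·4+3·3=13≤13, 4·4+1·3=19≤21, objective 48.
The best lattice point is (5,1), giving 49.

49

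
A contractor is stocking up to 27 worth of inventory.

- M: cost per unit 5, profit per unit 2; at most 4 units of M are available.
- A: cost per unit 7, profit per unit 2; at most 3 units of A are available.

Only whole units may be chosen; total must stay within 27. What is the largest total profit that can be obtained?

This is a bounded integer knapsack.
Take 4×M and 1×A: cost 27 ≤ 27, profit 4·2 + 1·2 = 10.
M has the best ratio (2/5) and is taken to its limit of 4; remaining capacity is filled optimally with the others.

10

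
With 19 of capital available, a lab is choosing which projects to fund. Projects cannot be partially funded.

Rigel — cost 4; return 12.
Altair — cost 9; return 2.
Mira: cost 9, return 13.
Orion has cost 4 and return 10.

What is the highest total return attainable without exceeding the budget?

35

Take Rigel, Mira, and Orion: cost 4 + 9 + 4 = 17 ≤ 19, return 12 + 13 + 10 = 35.
No other feasible combination does better.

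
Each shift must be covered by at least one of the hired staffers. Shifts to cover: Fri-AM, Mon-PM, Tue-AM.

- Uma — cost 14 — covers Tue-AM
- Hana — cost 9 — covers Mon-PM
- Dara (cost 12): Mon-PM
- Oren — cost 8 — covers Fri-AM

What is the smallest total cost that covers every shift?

Choose Uma, Hana, and Oren: together they cover Fri-AM, Mon-PM, Tue-AM — every shift.
Total cost: 14 + 9 + 8 = 31.
No cover costs less than 31.

31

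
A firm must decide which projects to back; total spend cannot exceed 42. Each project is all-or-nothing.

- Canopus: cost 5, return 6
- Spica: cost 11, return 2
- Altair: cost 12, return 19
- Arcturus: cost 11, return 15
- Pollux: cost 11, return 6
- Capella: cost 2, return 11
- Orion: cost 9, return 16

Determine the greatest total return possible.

This is a 0-1 knapsack instance.
Take Canopus, Altair, Arcturus, Capella, and Orion: cost 5 + 12 + 11 + 2 + 9 = 39 ≤ 42, return 6 + 19 + 15 + 11 + 16 = 67.
No other feasible combination does better.

67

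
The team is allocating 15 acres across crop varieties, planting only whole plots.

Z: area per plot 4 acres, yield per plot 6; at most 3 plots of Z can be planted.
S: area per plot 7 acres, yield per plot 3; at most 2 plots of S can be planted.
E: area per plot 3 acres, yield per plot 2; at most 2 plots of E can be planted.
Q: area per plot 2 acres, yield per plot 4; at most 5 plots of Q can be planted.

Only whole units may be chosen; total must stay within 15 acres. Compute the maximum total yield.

This is a bounded integer knapsack.
1×Z, 1×E, and 4×Q: area 15 ≤ 15, yield 1·6 + 1·2 + 4·4 = 24.
1×Z and 5×Q: area 14 ≤ 15, yield 1·6 + 5·4 = 26.
Best is 26.

26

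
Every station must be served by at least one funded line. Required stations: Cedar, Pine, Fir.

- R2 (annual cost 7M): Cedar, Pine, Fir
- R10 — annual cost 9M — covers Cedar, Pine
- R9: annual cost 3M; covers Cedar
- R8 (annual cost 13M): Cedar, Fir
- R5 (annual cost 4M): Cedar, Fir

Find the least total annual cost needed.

This is a weighted set-cover instance.
The greedy cost-per-new-station heuristic would pick R5 and R2 for 11, but a cheaper cover exists.
R2 alone covers Cedar, Pine, Fir — every station.
Total annual cost: 7.
No cover costs less than 7.

7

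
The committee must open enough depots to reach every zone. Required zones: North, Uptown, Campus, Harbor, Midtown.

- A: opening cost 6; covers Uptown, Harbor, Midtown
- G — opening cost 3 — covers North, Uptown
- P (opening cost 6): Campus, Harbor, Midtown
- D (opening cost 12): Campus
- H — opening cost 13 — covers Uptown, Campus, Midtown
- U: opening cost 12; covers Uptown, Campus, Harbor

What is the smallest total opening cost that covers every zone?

9

Choose G and P: together they cover North, Uptown, Campus, Harbor, Midtown — every zone.
Total opening cost: 3 + 6 = 9.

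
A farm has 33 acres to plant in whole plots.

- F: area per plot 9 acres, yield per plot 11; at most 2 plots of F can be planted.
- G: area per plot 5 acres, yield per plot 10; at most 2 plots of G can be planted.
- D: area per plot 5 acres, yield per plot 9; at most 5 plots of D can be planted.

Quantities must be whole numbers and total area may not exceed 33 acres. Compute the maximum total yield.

56

1×G and 5×D: area 30 ≤ 33, yield 1·10 + 5·9 = 55.
2×G and 4×D: area 30 ≤ 33, yield 2·10 + 4·9 = 56.
Best is 56.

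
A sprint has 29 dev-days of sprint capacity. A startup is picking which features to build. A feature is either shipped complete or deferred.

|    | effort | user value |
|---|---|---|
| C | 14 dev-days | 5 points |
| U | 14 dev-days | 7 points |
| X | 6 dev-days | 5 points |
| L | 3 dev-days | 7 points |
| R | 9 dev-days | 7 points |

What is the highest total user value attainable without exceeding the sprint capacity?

Allowing fractional choices, the relaxed optimum would be about 24.5, but features are indivisible.
U + X + L: effort 14 + 6 + 3 = 23 ≤ 29, user value 7 + 5 + 7 = 19.
X + L + R: effort 6 + 3 + 9 = 18 ≤ 29, user value 5 + 7 + 7 = 19.
U + L + R: effort 14 + 3 + 9 = 26 ≤ 29, user value 7 + 7 + 7 = 21.
Best is U, L, and R with total user value 21.

21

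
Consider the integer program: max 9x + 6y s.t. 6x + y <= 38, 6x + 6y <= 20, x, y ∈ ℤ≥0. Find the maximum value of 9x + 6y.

(x,y)=(3,0) is feasible, giving 27.
(x,y)=(2,1) is feasible, giving 24.
The best lattice point is (3,0), giving 27.

27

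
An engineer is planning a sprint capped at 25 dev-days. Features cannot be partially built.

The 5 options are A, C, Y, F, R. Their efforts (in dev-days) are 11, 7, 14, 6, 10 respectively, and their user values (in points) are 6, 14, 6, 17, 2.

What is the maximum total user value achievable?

37

C + F + R: effort 7 + 6 + 10 = 23 ≤ 25, user value 14 + 17 + 2 = 33.
A + C + F: effort 11 + 7 + 6 = 24 ≤ 25, user value 6 + 14 + 17 = 37.
Best is A, C, and F with total user value 37.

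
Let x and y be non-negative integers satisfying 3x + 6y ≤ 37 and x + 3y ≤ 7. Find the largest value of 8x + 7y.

(x,y)=(7,0) is feasible, giving 56.
(x,y)=(6,0) is feasible, giving 48.
The best lattice point is (7,0), giving 56.

56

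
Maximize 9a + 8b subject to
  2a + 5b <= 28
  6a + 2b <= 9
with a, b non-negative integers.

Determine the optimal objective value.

Relaxing integrality, the LP optimum is 36.00 at (a,b) = (0, 4.5), which is not an integer point.
(a,b)=(0,4): 2·0+5·4=20≤28, 6·0+2·4=8≤9, objective 32.
(a,b)=(0,3): 2·0+5·3=15≤28, 6·0+2·3=6≤9, objective 24.
No feasible integer point exceeds 32.

32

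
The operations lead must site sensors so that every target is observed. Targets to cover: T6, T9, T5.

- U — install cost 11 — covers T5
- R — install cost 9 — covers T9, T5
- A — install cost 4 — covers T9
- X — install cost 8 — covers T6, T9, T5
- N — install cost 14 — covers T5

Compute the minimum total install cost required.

X alone covers T6, T9, T5 — every target.
Total install cost: 8.
No cover costs less than 8.

8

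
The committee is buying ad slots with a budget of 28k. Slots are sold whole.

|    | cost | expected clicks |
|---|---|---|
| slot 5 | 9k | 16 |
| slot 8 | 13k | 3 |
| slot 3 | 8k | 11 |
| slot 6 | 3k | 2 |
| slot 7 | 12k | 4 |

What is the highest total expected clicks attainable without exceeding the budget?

slot 5 + slot 3 + slot 6: cost 9 + 8 + 3 = 20 ≤ 28, expected clicks 16 + 11 + 2 = 29.
slot 5 + slot 3: cost 9 + 8 = 17 ≤ 28, expected clicks 16 + 11 = 27.
slot 5 + slot 6 + slot 7: cost 9 + 3 + 12 = 24 ≤ 28, expected clicks 16 + 2 + 4 = 22.
Best is slot 5, slot 3, and slot 6 with total expected clicks 29.

29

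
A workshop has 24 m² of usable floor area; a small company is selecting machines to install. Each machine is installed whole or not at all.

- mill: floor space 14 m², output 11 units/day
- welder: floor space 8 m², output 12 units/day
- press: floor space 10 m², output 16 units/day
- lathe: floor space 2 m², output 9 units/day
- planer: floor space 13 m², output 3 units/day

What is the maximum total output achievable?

37

Allowing fractional choices, the relaxed optimum would be about 40.1, but machines are indivisible.
mill + welder + lathe: floor space 14 + 8 + 2 = 24 ≤ 24, output 11 + 12 + 9 = 32.
welder + press: floor space 8 + 10 = 18 ≤ 24, output 12 + 16 = 28.
welder + press + lathe: floor space 8 + 10 + 2 = 20 ≤ 24, output 12 + 16 + 9 = 37.
Best is welder, press, and lathe with total output 37.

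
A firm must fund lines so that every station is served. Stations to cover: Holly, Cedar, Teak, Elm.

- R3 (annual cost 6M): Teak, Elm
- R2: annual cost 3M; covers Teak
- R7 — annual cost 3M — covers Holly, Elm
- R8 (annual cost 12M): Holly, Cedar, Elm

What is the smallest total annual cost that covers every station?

15

This is an integer covering problem.
The greedy cost-per-new-station heuristic would pick R7, R2, and R8 for 18, but a cheaper cover exists.
Choose R2 and R8: together they cover Holly, Cedar, Teak, Elm — every station.
Total annual cost: 3 + 12 = 15.
No cover costs less than 15.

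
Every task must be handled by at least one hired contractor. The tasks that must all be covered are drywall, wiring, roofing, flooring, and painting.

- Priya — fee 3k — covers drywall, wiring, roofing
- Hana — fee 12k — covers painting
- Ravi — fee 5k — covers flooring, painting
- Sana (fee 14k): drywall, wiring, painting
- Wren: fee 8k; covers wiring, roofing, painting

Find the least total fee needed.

This is an integer covering problem.
Choose Priya and Ravi: together they cover drywall, wiring, roofing, flooring, painting — every task.
Total fee: 3 + 5 = 8.
No cover costs less than 8.

8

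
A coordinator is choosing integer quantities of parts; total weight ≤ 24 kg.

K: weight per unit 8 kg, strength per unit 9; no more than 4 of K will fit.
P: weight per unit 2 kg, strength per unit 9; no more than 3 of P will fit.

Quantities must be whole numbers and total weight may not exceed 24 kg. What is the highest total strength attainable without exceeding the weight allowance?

Take 2×K and 3×P: weight 22 ≤ 24, strength 2·9 + 3·9 = 45.
P has the best ratio (9/2) and is taken to its limit of 3; remaining capacity is filled optimally with the others.

45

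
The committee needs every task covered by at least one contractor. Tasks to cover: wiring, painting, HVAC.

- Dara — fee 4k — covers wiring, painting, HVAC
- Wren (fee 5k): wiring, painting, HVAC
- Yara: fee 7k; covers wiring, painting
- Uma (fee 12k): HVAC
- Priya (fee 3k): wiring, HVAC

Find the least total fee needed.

Dara alone covers wiring, painting, HVAC — every task.
Total fee: 4.
No cover costs less than 4.

4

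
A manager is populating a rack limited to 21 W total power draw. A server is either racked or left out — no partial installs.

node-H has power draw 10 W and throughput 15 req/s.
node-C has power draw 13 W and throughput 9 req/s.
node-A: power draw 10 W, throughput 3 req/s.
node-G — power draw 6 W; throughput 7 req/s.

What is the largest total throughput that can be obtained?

22

Allowing fractional choices, the relaxed optimum would be about 25.5, but servers are indivisible.
node-H + node-A: power draw 10 + 10 = 20 ≤ 21, throughput 15 + 3 = 18.
node-H + node-G: power draw 10 + 6 = 16 ≤ 21, throughput 15 + 7 = 22.
Best is node-H and node-G with total throughput 22.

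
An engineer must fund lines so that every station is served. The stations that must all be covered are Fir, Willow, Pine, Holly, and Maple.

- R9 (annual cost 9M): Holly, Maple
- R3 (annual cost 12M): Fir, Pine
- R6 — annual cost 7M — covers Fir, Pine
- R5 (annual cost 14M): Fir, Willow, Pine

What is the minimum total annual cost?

23

This is a weighted set-cover instance.
The greedy cost-per-new-station heuristic would pick R6, R9, and R5 for 30, but a cheaper cover exists.
Choose R9 and R5: together they cover Fir, Willow, Pine, Holly, Maple — every station.
Total annual cost: 9 + 14 = 23.
No cover costs less than 23.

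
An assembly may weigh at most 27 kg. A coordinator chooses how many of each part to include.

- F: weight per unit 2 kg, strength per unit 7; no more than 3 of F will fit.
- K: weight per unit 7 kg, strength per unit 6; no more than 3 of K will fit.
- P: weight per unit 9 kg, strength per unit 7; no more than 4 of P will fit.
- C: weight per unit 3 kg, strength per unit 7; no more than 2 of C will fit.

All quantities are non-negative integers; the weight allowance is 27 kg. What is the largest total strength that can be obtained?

3×F, 2×K, and 2×C: weight 26 ≤ 27, strength 3·7 + 2·6 + 2·7 = 47.
3×F, 1×P, and 2×C: weight 21 ≤ 27, strength 3·7 + 1·7 + 2·7 = 42.
Best is 47.

47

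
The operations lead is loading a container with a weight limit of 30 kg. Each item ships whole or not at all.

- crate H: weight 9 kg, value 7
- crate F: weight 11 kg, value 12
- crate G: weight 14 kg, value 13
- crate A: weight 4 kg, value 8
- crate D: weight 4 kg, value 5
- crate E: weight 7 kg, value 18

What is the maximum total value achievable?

Take crate G, crate A, crate D, and crate E: weight 14 + 4 + 4 + 7 = 29 ≤ 30, value 13 + 8 + 5 + 18 = 44.
No other feasible combination does better.

44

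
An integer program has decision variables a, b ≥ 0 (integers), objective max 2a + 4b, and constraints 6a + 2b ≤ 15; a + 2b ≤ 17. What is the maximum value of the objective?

28

The continuous relaxation peaks at (0, 7.5) with value 30.00; rounding to a feasible lattice point costs some objective.
(a,b)=(0,7) is feasible, giving 28.
(a,b)=(0,6) is feasible, giving 24.
Maximum is 28 at (a,b)=(0,7).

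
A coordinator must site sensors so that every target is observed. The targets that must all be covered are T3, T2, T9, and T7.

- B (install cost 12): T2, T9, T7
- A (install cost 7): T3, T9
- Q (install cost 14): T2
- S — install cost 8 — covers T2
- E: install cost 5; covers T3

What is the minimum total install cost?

17

The greedy cost-per-new-target heuristic would pick A and B for 19, but a cheaper cover exists.
Choose B and E: together they cover T3, T2, T9, T7 — every target.
Total install cost: 12 + 5 = 17.
No cover costs less than 17.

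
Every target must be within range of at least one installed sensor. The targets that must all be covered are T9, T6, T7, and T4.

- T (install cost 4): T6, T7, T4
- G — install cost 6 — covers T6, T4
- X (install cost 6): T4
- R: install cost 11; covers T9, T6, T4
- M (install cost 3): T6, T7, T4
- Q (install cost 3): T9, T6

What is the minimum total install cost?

Choose M and Q: together they cover T9, T6, T7, T4 — every target.
Total install cost: 3 + 3 = 6.
No cover costs less than 6.

6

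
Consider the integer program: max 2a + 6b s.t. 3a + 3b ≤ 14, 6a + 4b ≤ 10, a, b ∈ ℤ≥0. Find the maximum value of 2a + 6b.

Relaxing integrality, the LP optimum is 15.00 at (a,b) = (0, 2.5), which is not an integer point.
(a,b)=(0,2): 3·0+3·2=6≤14, 6·0+4·2=8≤10, objective 12.
(a,b)=(1,1): 3·1+3·1=6≤14, 6·1+4·1=10≤10, objective 8.
(a,b)=(0,1): 3·0+3·1=3≤14, 6·0+4·1=4≤10, objective 6.
Maximum is 12 at (a,b)=(0,2).

12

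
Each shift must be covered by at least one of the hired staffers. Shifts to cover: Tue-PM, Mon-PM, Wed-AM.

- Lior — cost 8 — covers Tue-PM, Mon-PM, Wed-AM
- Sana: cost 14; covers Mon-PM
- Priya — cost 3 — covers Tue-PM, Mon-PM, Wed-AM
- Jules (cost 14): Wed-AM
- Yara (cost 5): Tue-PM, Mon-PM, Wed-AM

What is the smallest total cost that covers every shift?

This is a weighted set-cover instance.
Priya alone covers Tue-PM, Mon-PM, Wed-AM — every shift.
Total cost: 3.
No cover costs less than 3.

3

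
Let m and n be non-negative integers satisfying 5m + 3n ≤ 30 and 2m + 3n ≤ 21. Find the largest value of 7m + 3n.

(m,n)=(6,0) is feasible, giving 42.
(m,n)=(5,1) is feasible, giving 38.
Maximum is 42 at (m,n)=(6,0).

42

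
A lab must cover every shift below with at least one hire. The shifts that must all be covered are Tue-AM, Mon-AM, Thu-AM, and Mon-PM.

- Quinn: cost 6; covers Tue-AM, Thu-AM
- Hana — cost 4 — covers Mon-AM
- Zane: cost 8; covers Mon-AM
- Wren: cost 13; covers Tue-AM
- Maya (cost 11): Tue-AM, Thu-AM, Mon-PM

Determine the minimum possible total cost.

This is a weighted set-cover instance.
Choose Hana and Maya: together they cover Tue-AM, Mon-AM, Thu-AM, Mon-PM — every shift.
Total cost: 4 + 11 = 15.

15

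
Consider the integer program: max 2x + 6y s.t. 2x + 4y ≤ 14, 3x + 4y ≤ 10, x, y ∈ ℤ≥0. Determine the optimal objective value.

12

The continuous relaxation peaks at (0, 2.5) with value 15.00; rounding to a feasible lattice point costs some objective.
(x,y)=(0,2): 2·0+4·2=8≤14, 3·0+4·2=8≤10, objective 12.
(x,y)=(1,1): 2·1+4·1=6≤14, 3·1+4·1=7≤10, objective 8.
(x,y)=(0,1): 2·0+4·1=4≤14, 3·0+4·1=4≤10, objective 6.
The best lattice point is (0,2), giving 12.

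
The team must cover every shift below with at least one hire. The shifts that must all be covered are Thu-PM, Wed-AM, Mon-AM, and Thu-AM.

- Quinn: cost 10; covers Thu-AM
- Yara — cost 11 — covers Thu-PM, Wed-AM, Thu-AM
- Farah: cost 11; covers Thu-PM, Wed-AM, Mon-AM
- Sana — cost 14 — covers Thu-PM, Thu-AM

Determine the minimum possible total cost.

The greedy cost-per-new-shift heuristic would pick Yara and Farah for 22, but a cheaper cover exists.
Choose Quinn and Farah: together they cover Thu-PM, Wed-AM, Mon-AM, Thu-AM — every shift.
Total cost: 10 + 11 = 21.
No cover costs less than 21.

21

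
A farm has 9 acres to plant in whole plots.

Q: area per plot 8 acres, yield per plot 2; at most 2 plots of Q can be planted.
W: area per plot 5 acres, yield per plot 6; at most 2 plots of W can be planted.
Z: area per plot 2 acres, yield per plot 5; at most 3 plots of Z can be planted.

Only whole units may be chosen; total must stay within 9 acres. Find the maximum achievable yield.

16

3×Z: area 6 ≤ 9, yield 3·5 = 15.
1×W and 2×Z: area 9 ≤ 9, yield 1·6 + 2·5 = 16.
Best is 16.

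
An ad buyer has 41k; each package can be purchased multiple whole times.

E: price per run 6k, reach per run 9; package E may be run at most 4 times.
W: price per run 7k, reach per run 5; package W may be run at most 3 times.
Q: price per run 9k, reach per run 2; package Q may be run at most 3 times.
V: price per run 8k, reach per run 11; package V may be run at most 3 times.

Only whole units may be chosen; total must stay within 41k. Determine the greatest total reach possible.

3×E, 1×W, and 2×V: price 41 ≤ 41, reach 3·9 + 1·5 + 2·11 = 54.
4×E and 2×V: price 40 ≤ 41, reach 4·9 + 2·11 = 58.
Best is 58.

58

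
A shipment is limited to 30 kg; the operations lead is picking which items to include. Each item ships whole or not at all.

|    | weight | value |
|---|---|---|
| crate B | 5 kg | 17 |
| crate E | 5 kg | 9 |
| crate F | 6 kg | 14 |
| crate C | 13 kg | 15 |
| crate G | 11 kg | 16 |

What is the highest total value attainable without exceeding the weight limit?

56

Take crate B, crate E, crate F, and crate G: weight 5 + 5 + 6 + 11 = 27 ≤ 30, value 17 + 9 + 14 + 16 = 56.
No other feasible combination does better.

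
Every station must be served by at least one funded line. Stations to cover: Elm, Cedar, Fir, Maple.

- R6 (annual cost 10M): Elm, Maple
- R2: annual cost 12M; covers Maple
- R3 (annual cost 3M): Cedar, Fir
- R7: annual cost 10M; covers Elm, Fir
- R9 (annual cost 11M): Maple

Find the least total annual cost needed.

Choose R6 and R3: together they cover Elm, Cedar, Fir, Maple — every station.
Total annual cost: 10 + 3 = 13.
No cover costs less than 13.

13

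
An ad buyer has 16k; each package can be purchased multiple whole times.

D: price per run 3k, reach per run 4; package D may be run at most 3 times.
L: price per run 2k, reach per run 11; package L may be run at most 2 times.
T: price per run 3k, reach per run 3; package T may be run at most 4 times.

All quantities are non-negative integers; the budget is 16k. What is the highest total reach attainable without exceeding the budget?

37

Take 3×D, 2×L, and 1×T: price 16 ≤ 16, reach 3·4 + 2·11 + 1·3 = 37.
L has the best ratio (11/2) and is taken to its limit of 2; remaining capacity is filled optimally with the others.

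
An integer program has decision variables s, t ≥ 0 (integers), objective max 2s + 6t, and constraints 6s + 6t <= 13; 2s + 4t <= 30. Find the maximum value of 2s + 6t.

12

The continuous relaxation peaks at (0, 2.17) with value 13.00; rounding to a feasible lattice point costs some objective.
(s,t)=(0,2): 6·0+6·2=12≤13, 2·0+4·2=8≤30, objective 12.
(s,t)=(1,1): 6·1+6·1=12≤13, 2·1+4·1=6≤30, objective 8.
(s,t)=(0,1): 6·0+6·1=6≤13, 2·0+4·1=4≤30, objective 6.
No feasible integer point exceeds 12.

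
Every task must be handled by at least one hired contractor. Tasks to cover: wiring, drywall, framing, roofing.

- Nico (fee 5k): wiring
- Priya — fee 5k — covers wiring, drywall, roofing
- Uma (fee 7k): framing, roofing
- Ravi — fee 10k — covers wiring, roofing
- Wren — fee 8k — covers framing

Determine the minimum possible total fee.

Choose Priya and Uma: together they cover wiring, drywall, framing, roofing — every task.
Total fee: 5 + 7 = 12.
No cover costs less than 12.

12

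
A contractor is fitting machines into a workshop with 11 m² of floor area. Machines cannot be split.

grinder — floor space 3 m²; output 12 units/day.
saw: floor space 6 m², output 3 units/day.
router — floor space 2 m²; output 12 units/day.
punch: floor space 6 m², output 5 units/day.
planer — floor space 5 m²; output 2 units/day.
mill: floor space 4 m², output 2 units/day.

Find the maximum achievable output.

grinder + saw + router: floor space 3 + 6 + 2 = 11 ≤ 11, output 12 + 3 + 12 = 27.
grinder + router + mill: floor space 3 + 2 + 4 = 9 ≤ 11, output 12 + 12 + 2 = 26.
grinder + router + punch: floor space 3 + 2 + 6 = 11 ≤ 11, output 12 + 12 + 5 = 29.
Best is grinder, router, and punch with total output 29.

29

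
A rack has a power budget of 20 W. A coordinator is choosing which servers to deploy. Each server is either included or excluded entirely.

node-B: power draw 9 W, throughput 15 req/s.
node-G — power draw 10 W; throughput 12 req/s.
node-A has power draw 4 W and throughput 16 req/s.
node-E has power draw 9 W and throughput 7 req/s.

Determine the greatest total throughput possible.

31

Allowing fractional choices, the relaxed optimum would be about 39.4, but servers are indivisible.
node-G + node-A: power draw 10 + 4 = 14 ≤ 20, throughput 12 + 16 = 28.
node-B + node-A: power draw 9 + 4 = 13 ≤ 20, throughput 15 + 16 = 31.
node-B + node-G: power draw 9 + 10 = 19 ≤ 20, throughput 15 + 12 = 27.
Best is node-B and node-A with total throughput 31.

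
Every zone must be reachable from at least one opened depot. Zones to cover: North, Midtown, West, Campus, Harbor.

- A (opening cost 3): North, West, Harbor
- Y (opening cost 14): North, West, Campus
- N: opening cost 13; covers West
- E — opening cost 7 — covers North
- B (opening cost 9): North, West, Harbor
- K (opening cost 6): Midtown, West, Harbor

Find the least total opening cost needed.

20

The greedy cost-per-new-zone heuristic would pick A, K, and Y for 23, but a cheaper cover exists.
Choose Y and K: together they cover North, Midtown, West, Campus, Harbor — every zone.
Total opening cost: 14 + 6 = 20.
No cover costs less than 20.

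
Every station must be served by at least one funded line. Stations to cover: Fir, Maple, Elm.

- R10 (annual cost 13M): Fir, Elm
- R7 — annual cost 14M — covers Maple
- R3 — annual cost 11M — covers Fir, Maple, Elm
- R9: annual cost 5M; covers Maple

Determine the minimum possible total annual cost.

11

R3 alone covers Fir, Maple, Elm — every station.
Total annual cost: 11.
No cover costs less than 11.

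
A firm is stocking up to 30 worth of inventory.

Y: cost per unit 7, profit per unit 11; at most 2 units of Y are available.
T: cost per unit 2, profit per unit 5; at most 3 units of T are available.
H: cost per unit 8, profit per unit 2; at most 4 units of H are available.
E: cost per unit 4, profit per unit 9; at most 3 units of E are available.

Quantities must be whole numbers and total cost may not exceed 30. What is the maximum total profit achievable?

59

T has the best ratio (5/2); taking only T gives at most 3×5 = 15 (stopped by the supply cap of 3).
Mixing does better — 2×Y, 2×T, and 3×E: cost 30 ≤ 30, profit 2·11 + 2·5 + 3·9 = 59.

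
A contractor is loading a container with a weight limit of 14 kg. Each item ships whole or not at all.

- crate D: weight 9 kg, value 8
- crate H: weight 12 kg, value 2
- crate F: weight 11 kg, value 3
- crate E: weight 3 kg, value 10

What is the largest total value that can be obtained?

Treat it as a binary knapsack problem.
crate D + crate E: weight 9 + 3 = 12 ≤ 14, value 8 + 10 = 18.
crate F + crate E: weight 11 + 3 = 14 ≤ 14, value 3 + 10 = 13.
Best is crate D and crate E with total value 18.

18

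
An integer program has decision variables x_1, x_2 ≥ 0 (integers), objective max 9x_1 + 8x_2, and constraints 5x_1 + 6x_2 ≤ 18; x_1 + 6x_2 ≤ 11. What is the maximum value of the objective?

Relaxing integrality, the LP optimum is 32.40 at (x_1,x_2) = (3.6, 0), which is not an integer point.
(x_1,x_2)=(3,0): 5·3+6·0=15≤18, 1·3+6·0=3≤11, objective 27.
(x_1,x_2)=(2,1): 5·2+6·1=16≤18, 1·2+6·1=8≤11, objective 26.
(x_1,x_2)=(2,0): 5·2+6·0=10≤18, 1·2+6·0=2≤11, objective 18.
Maximum is 27 at (x_1,x_2)=(3,0).

27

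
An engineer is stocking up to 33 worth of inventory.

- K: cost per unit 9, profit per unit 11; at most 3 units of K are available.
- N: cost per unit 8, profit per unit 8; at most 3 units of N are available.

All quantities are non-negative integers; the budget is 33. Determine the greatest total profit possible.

35

K has the best ratio (11/9); taking only K gives at most 3×11 = 33 (stopped by the cost limit).
Mixing does better — 1×K and 3×N: cost 33 ≤ 33, profit 1·11 + 3·8 = 35.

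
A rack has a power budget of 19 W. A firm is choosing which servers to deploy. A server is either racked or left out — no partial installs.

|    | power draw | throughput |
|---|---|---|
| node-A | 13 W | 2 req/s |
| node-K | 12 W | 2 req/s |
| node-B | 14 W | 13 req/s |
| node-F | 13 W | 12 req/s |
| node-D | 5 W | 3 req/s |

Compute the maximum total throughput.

Allowing fractional choices, the relaxed optimum would be about 17.6, but servers are indivisible.
node-F + node-D: power draw 13 + 5 = 18 ≤ 19, throughput 12 + 3 = 15.
node-B + node-D: power draw 14 + 5 = 19 ≤ 19, throughput 13 + 3 = 16.
node-B: power draw 14 ≤ 19, throughput 13.
Best is node-B and node-D with total throughput 16.

16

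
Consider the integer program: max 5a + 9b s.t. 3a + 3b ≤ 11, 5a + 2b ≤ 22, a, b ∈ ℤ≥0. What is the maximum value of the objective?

27

(a,b)=(0,3): 3·0+3·3=9≤11, 5·0+2·3=6≤22, objective 27.
(a,b)=(1,2): 3·1+3·2=9≤11, 5·1+2·2=9≤22, objective 23.
(a,b)=(0,2): 3·0+3·2=6≤11, 5·0+2·2=4≤22, objective 18.
Maximum is 27 at (a,b)=(0,3).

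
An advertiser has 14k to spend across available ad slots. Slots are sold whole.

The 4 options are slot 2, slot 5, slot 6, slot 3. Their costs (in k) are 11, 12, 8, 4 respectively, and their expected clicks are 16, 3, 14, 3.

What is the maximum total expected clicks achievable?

Allowing fractional choices, the relaxed optimum would be about 22.7, but ad slots are indivisible.
slot 6 + slot 3: cost 8 + 4 = 12 ≤ 14, expected clicks 14 + 3 = 17.
slot 6: cost 8 ≤ 14, expected clicks 14.
slot 2: cost 11 ≤ 14, expected clicks 16.
Best is slot 6 and slot 3 with total expected clicks 17.

17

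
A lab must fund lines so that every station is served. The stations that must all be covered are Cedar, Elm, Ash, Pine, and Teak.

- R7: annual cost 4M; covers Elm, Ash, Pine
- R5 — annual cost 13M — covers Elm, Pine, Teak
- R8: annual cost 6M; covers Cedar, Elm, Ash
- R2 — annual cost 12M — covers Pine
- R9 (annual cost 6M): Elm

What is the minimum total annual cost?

19

This is a weighted set-cover instance.
The greedy cost-per-new-station heuristic would pick R7, R8, and R5 for 23, but a cheaper cover exists.
Choose R5 and R8: together they cover Cedar, Elm, Ash, Pine, Teak — every station.
Total annual cost: 13 + 6 = 19.
No cover costs less than 19.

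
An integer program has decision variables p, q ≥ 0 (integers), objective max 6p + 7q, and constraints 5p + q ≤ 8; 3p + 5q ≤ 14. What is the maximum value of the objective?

20

(p,q)=(1,2) is feasible, giving 20.
(p,q)=(0,2) is feasible, giving 14.
(p,q)=(1,1) is feasible, giving 13.
(p,q)=(0,1) is feasible, giving 7.
Maximum is 20 at (p,q)=(1,2).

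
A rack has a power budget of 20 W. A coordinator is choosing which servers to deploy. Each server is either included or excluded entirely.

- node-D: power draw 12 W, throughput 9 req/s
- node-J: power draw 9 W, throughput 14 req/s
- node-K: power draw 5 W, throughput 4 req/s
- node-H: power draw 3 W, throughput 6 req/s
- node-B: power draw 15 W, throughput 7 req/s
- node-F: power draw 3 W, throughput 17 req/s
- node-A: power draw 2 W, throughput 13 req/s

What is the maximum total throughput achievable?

node-J + node-H + node-F + node-A: power draw 9 + 3 + 3 + 2 = 17 ≤ 20, throughput 14 + 6 + 17 + 13 = 50.
node-D + node-H + node-F + node-A: power draw 12 + 3 + 3 + 2 = 20 ≤ 20, throughput 9 + 6 + 17 + 13 = 45.
node-J + node-K + node-F + node-A: power draw 9 + 5 + 3 + 2 = 19 ≤ 20, throughput 14 + 4 + 17 + 13 = 48.
Best is node-J, node-H, node-F, and node-A with total throughput 50.

50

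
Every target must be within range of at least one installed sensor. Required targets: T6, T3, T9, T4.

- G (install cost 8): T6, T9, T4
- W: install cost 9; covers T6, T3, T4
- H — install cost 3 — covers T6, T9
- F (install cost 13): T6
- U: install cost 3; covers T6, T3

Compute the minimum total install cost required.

This is an integer covering problem.
The greedy cost-per-new-target heuristic would pick H, U, and G for 14, but a cheaper cover exists.
Choose G and U: together they cover T6, T3, T9, T4 — every target.
Total install cost: 8 + 3 = 11.
No cover costs less than 11.

11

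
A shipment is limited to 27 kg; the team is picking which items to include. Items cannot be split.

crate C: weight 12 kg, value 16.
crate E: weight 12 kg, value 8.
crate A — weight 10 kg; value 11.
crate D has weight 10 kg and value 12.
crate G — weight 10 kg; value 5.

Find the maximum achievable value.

Take crate C and crate D: weight 12 + 10 = 22 ≤ 27, value 16 + 12 = 28.
No other feasible combination does better.

28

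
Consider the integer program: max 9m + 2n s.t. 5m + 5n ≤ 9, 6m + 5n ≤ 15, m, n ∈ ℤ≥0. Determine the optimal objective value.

9

Relaxing integrality, the LP optimum is 16.20 at (m,n) = (1.8, 0), which is not an integer point.
(m,n)=(1,0): 5·1+5·0=5≤9, 6·1+5·0=6≤15, objective 9.
(m,n)=(0,1): 5·0+5·1=5≤9, 6·0+5·1=5≤15, objective 2.
(m,n)=(0,0): 5·0+5·0=0≤9, 6·0+5·0=0≤15, objective 0.
The best lattice point is (1,0), giving 9.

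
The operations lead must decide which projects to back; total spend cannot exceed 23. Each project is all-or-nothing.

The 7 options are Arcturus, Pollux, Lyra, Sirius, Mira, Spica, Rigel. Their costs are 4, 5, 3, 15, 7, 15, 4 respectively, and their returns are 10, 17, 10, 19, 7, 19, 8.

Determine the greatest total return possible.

Allowing fractional choices, the relaxed optimum would be about 53.9, but projects are indivisible.
Pollux + Lyra + Spica: cost 5 + 3 + 15 = 23 ≤ 23, return 17 + 10 + 19 = 46.
Arcturus + Pollux + Lyra + Mira + Rigel: cost 4 + 5 + 3 + 7 + 4 = 23 ≤ 23, return 10 + 17 + 10 + 7 + 8 = 52.
Pollux + Lyra + Sirius: cost 5 + 3 + 15 = 23 ≤ 23, return 17 + 10 + 19 = 46.
Best is Arcturus, Pollux, Lyra, Mira, and Rigel with total return 52.

52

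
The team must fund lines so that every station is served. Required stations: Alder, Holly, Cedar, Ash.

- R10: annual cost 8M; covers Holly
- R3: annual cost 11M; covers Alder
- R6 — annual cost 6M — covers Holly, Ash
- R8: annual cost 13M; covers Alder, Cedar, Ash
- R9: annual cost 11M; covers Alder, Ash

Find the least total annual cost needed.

19

This is a weighted set-cover instance.
Choose R6 and R8: together they cover Alder, Holly, Cedar, Ash — every station.
Total annual cost: 6 + 13 = 19.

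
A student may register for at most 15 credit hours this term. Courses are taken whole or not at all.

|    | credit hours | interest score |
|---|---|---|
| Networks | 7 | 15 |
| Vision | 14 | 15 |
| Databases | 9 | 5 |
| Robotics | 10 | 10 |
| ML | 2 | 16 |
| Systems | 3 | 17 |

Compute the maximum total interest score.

48

Robotics + ML + Systems: credit hours 10 + 2 + 3 = 15 ≤ 15, interest score 10 + 16 + 17 = 43.
Networks + ML + Systems: credit hours 7 + 2 + 3 = 12 ≤ 15, interest score 15 + 16 + 17 = 48.
Databases + ML + Systems: credit hours 9 + 2 + 3 = 14 ≤ 15, interest score 5 + 16 + 17 = 38.
Best is Networks, ML, and Systems with total interest score 48.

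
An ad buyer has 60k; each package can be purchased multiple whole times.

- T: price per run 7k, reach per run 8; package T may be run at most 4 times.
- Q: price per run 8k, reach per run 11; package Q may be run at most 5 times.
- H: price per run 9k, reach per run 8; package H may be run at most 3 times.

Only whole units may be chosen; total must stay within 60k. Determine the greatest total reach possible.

76

5×Q and 2×H: price 58 ≤ 60, reach 5·11 + 2·8 = 71.
4×T and 4×Q: price 60 ≤ 60, reach 4·8 + 4·11 = 76.
Best is 76.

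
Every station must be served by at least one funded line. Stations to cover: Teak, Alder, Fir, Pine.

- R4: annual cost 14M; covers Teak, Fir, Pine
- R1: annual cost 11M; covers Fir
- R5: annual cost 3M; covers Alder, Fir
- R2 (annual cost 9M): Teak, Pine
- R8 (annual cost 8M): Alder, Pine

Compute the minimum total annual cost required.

This is an integer covering problem.
Choose R5 and R2: together they cover Teak, Alder, Fir, Pine — every station.
Total annual cost: 3 + 9 = 12.
No cover costs less than 12.

12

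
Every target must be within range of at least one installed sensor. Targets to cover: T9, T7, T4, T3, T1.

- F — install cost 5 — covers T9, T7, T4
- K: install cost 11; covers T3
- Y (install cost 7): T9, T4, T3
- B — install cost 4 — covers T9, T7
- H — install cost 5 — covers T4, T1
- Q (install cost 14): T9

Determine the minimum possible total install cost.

16

The greedy cost-per-new-target heuristic would pick F, H, and Y for 17, but a cheaper cover exists.
Choose Y, B, and H: together they cover T9, T7, T4, T3, T1 — every target.
Total install cost: 7 + 4 + 5 = 16.
No cover costs less than 16.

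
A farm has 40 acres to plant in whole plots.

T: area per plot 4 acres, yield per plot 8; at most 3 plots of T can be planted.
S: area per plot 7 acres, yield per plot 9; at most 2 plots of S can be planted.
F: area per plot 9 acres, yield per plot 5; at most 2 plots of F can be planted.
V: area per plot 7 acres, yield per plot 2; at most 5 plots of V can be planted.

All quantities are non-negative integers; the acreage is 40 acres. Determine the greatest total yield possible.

47

3×T, 2×S, and 1×F: area 35 ≤ 40, yield 3·8 + 2·9 + 1·5 = 47.
3×T, 2×S, and 2×V: area 40 ≤ 40, yield 3·8 + 2·9 + 2·2 = 46.
Best is 47.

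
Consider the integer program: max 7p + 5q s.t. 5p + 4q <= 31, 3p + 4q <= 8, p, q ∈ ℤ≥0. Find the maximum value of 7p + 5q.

Relaxing integrality, the LP optimum is 18.67 at (p,q) = (2.67, 0), which is not an integer point.
(p,q)=(2,0): 5·2+4·0=10≤31, 3·2+4·0=6≤8, objective 14.
(p,q)=(1,1): 5·1+4·1=9≤31, 3·1+4·1=7≤8, objective 12.
(p,q)=(1,0): 5·1+4·0=5≤31, 3·1+4·0=3≤8, objective 7.
Maximum is 14 at (p,q)=(2,0).

14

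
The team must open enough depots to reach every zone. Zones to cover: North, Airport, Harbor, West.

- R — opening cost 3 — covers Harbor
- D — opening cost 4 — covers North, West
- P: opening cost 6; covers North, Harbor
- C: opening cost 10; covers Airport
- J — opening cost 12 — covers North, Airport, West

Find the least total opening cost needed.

15

This is an integer covering problem.
The greedy cost-per-new-zone heuristic would pick D, R, and C for 17, but a cheaper cover exists.
Choose R and J: together they cover North, Airport, Harbor, West — every zone.
Total opening cost: 3 + 12 = 15.
No cover costs less than 15.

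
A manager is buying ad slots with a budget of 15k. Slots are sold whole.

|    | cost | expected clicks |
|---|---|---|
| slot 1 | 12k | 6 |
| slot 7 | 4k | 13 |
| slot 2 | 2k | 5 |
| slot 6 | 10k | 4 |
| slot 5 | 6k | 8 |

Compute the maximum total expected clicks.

Allowing fractional choices, the relaxed optimum would be about 27.5, but ad slots are indivisible.
slot 7 + slot 5: cost 4 + 6 = 10 ≤ 15, expected clicks 13 + 8 = 21.
slot 7 + slot 2 + slot 5: cost 4 + 2 + 6 = 12 ≤ 15, expected clicks 13 + 5 + 8 = 26.
Best is slot 7, slot 2, and slot 5 with total expected clicks 26.

26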